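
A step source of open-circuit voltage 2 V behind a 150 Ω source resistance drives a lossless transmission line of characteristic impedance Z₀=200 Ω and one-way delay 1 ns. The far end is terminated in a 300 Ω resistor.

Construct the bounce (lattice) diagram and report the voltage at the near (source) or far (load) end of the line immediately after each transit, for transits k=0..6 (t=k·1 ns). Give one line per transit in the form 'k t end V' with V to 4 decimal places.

Γ_L=0.200000, Γ_S=-0.142857; launch V₁=2·200/350=1.142857
k=0 src: V=1.1429
k=1 load: inc=1.142857, refl=1.142857·0.200000=0.2286; V=0.000000+1.142857+0.228571=1.3714
k=2 src: inc=0.228571, refl=0.228571·-0.142857=-0.0327; V=1.142857+0.228571+-0.032653=1.3388
k=3 load: inc=-0.032653, refl=-0.032653·0.200000=-0.0065; V=1.371429+-0.032653+-0.006531=1.3322
k=4 src: inc=-0.006531, refl=-0.006531·-0.142857=0.0009; V=1.338776+-0.006531+0.000933=1.3332
k=5 load: inc=0.000933, refl=0.000933·0.200000=0.0002; V=1.332245+0.000933+0.000187=1.3334
k=6 src: inc=0.000187, refl=0.000187·-0.142857=-0.0000; V=1.333178+0.000187+-0.000027=1.3333

0 0 source 1.1429
1 1 load 1.3714
2 2 source 1.3388
3 3 load 1.3322
4 4 source 1.3332
5 5 load 1.3334
6 6 source 1.3333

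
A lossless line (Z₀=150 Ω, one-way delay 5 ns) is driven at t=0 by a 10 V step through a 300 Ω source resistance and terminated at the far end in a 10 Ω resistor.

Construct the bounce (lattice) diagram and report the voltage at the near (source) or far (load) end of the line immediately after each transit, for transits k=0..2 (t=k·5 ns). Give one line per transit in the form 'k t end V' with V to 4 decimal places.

Γ_L=-0.875000, Γ_S=0.333333; launch V₁=10·150/450=3.333333
k=0 src: V=3.3333
k=1 load: inc=3.333333, refl=3.333333·-0.875000=-2.9167; V=0.000000+3.333333+-2.916667=0.4167
k=2 src: inc=-2.916667, refl=-2.916667·0.333333=-0.9722; V=3.333333+-2.916667+-0.972222=-0.5556

0 0 source 3.3333
1 5 load 0.4167
2 10 source -0.5556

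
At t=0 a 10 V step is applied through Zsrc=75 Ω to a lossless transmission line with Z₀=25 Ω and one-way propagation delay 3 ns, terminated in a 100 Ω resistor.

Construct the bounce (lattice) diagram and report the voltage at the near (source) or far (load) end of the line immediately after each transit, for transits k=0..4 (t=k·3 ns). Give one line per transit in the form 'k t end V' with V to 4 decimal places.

0 0 source 2.5000
1 3 load 4.0000
2 6 source 4.7500
3 9 load 5.2000
4 12 source 5.4250

Γ_L=0.600000, Γ_S=0.500000; launch V₁=10·25/100=2.500000
k=0 src: V=2.5000
k=1 load: inc=2.500000, refl=2.500000·0.600000=1.5000; V=0.000000+2.500000+1.500000=4.0000
k=2 src: inc=1.500000, refl=1.500000·0.500000=0.7500; V=2.500000+1.500000+0.750000=4.7500
k=3 load: inc=0.750000, refl=0.750000·0.600000=0.4500; V=4.000000+0.750000+0.450000=5.2000
k=4 src: inc=0.450000, refl=0.450000·0.500000=0.2250; V=4.750000+0.450000+0.225000=5.4250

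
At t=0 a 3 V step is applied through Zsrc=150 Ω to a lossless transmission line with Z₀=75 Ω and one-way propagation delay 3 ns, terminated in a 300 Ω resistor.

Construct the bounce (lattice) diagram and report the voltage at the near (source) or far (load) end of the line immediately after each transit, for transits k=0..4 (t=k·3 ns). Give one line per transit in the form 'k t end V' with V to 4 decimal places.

Γ_L=0.600000, Γ_S=0.333333; launch V₁=3·75/225=1.000000
k=0 src: V=1.0000
k=1 load: inc=1.000000, refl=1.000000·0.600000=0.6000; V=0.000000+1.000000+0.600000=1.6000
k=2 src: inc=0.600000, refl=0.600000·0.333333=0.2000; V=1.000000+0.600000+0.200000=1.8000
k=3 load: inc=0.200000, refl=0.200000·0.600000=0.1200; V=1.600000+0.200000+0.120000=1.9200
k=4 src: inc=0.120000, refl=0.120000·0.333333=0.0400; V=1.800000+0.120000+0.040000=1.9600

0 0 source 1.0000
1 3 load 1.6000
2 6 source 1.8000
3 9 load 1.9200
4 12 source 1.9600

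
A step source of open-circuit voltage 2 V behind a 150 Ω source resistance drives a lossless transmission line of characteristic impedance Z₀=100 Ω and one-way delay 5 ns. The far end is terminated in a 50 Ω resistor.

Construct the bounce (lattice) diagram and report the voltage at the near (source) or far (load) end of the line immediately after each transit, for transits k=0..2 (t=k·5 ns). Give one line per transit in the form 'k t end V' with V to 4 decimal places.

Γ_L=-0.333333, Γ_S=0.200000; launch V₁=2·100/250=0.800000
k=0 src: V=0.8000
k=1 load: inc=0.800000, refl=0.800000·-0.333333=-0.2667; V=0.000000+0.800000+-0.266667=0.5333
k=2 src: inc=-0.266667, refl=-0.266667·0.200000=-0.0533; V=0.800000+-0.266667+-0.053333=0.4800

0 0 source 0.8000
1 5 load 0.5333
2 10 source 0.4800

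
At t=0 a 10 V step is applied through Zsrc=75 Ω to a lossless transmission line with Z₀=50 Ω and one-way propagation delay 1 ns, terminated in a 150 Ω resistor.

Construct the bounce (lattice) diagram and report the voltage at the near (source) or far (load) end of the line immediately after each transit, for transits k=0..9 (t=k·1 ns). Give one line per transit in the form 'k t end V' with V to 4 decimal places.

Γ_L=0.500000, Γ_S=0.200000; launch V₁=10·50/125=4.000000
k=0 src: V=4.0000
k=1 load: inc=4.000000, refl=4.000000·0.500000=2.0000; V=0.000000+4.000000+2.000000=6.0000
k=2 src: inc=2.000000, refl=2.000000·0.200000=0.4000; V=4.000000+2.000000+0.400000=6.4000
k=3 load: inc=0.400000, refl=0.400000·0.500000=0.2000; V=6.000000+0.400000+0.200000=6.6000
k=4 src: inc=0.200000, refl=0.200000·0.200000=0.0400; V=6.400000+0.200000+0.040000=6.6400
k=5 load: inc=0.040000, refl=0.040000·0.500000=0.0200; V=6.600000+0.040000+0.020000=6.6600
k=6 src: inc=0.020000, refl=0.020000·0.200000=0.0040; V=6.640000+0.020000+0.004000=6.6640
k=7 load: inc=0.004000, refl=0.004000·0.500000=0.0020; V=6.660000+0.004000+0.002000=6.6660
k=8 src: inc=0.002000, refl=0.002000·0.200000=0.0004; V=6.664000+0.002000+0.000400=6.6664
k=9 load: inc=0.000400, refl=0.000400·0.500000=0.0002; V=6.666000+0.000400+0.000200=6.6666

0 0 source 4.0000
1 1 load 6.0000
2 2 source 6.4000
3 3 load 6.6000
4 4 source 6.6400
5 5 load 6.6600
6 6 source 6.6640
7 7 load 6.6660
8 8 source 6.6664
9 9 load 6.6666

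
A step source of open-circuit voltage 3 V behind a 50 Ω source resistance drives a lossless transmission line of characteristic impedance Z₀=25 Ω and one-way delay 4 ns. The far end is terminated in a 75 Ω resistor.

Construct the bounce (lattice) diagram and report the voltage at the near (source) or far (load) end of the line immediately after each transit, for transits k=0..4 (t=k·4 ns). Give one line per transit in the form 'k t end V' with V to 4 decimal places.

0 0 source 1.0000
1 4 load 1.5000
2 8 source 1.6667
3 12 load 1.7500
4 16 source 1.7778

Γ_L=0.500000, Γ_S=0.333333; launch V₁=3·25/75=1.000000
k=0 src: V=1.0000
k=1 load: inc=1.000000, refl=1.000000·0.500000=0.5000; V=0.000000+1.000000+0.500000=1.5000
k=2 src: inc=0.500000, refl=0.500000·0.333333=0.1667; V=1.000000+0.500000+0.166667=1.6667
k=3 load: inc=0.166667, refl=0.166667·0.500000=0.0833; V=1.500000+0.166667+0.083333=1.7500
k=4 src: inc=0.083333, refl=0.083333·0.333333=0.0278; V=1.666667+0.083333+0.027778=1.7778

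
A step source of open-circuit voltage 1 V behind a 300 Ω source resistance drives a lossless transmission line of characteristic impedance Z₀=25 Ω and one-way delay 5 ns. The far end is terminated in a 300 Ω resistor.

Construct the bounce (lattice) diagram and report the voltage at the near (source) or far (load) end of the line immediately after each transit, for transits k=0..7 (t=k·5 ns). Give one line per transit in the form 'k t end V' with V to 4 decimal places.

Γ_L=0.846154, Γ_S=0.846154; launch V₁=1·25/325=0.076923
k=0 src: V=0.0769
k=1 load: inc=0.076923, refl=0.076923·0.846154=0.0651; V=0.000000+0.076923+0.065089=0.1420
k=2 src: inc=0.065089, refl=0.065089·0.846154=0.0551; V=0.076923+0.065089+0.055075=0.1971
k=3 load: inc=0.055075, refl=0.055075·0.846154=0.0466; V=0.142012+0.055075+0.046602=0.2437
k=4 src: inc=0.046602, refl=0.046602·0.846154=0.0394; V=0.197087+0.046602+0.039432=0.2831
k=5 load: inc=0.039432, refl=0.039432·0.846154=0.0334; V=0.243689+0.039432+0.033366=0.3165
k=6 src: inc=0.033366, refl=0.033366·0.846154=0.0282; V=0.283121+0.033366+0.028233=0.3447
k=7 load: inc=0.028233, refl=0.028233·0.846154=0.0239; V=0.316487+0.028233+0.023889=0.3686

0 0 source 0.0769
1 5 load 0.1420
2 10 source 0.1971
3 15 load 0.2437
4 20 source 0.2831
5 25 load 0.3165
6 30 source 0.3447
7 35 load 0.3686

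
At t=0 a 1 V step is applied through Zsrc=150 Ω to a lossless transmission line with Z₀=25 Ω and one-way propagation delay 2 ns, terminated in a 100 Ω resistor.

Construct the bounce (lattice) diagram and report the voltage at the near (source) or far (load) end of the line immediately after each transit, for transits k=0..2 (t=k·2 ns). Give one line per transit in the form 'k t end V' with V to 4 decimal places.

0 0 source 0.1429
1 2 load 0.2286
2 4 source 0.2898

Γ_L=0.600000, Γ_S=0.714286; launch V₁=1·25/175=0.142857
k=0 src: V=0.1429
k=1 load: inc=0.142857, refl=0.142857·0.600000=0.0857; V=0.000000+0.142857+0.085714=0.2286
k=2 src: inc=0.085714, refl=0.085714·0.714286=0.0612; V=0.142857+0.085714+0.061224=0.2898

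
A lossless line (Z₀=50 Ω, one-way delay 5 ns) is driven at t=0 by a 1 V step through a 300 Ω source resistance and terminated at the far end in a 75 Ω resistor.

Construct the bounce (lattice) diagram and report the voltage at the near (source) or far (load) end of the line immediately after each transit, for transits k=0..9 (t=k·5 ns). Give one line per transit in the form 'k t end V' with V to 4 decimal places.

0 0 source 0.1429
1 5 load 0.1714
2 10 source 0.1918
3 15 load 0.1959
4 20 source 0.1988
5 25 load 0.1994
6 30 source 0.1998
7 35 load 0.1999
8 40 source 0.2000
9 45 load 0.2000

Γ_L=0.200000, Γ_S=0.714286; launch V₁=1·50/350=0.142857
k=0 src: V=0.1429
k=1 load: inc=0.142857, refl=0.142857·0.200000=0.0286; V=0.000000+0.142857+0.028571=0.1714
k=2 src: inc=0.028571, refl=0.028571·0.714286=0.0204; V=0.142857+0.028571+0.020408=0.1918
k=3 load: inc=0.020408, refl=0.020408·0.200000=0.0041; V=0.171429+0.020408+0.004082=0.1959
k=4 src: inc=0.004082, refl=0.004082·0.714286=0.0029; V=0.191837+0.004082+0.002915=0.1988
k=5 load: inc=0.002915, refl=0.002915·0.200000=0.0006; V=0.195918+0.002915+0.000583=0.1994
k=6 src: inc=0.000583, refl=0.000583·0.714286=0.0004; V=0.198834+0.000583+0.000416=0.1998
k=7 load: inc=0.000416, refl=0.000416·0.200000=0.0001; V=0.199417+0.000416+0.000083=0.1999
k=8 src: inc=0.000083, refl=0.000083·0.714286=0.0001; V=0.199833+0.000083+0.000059=0.2000
k=9 load: inc=0.000059, refl=0.000059·0.200000=0.0000; V=0.199917+0.000059+0.000012=0.2000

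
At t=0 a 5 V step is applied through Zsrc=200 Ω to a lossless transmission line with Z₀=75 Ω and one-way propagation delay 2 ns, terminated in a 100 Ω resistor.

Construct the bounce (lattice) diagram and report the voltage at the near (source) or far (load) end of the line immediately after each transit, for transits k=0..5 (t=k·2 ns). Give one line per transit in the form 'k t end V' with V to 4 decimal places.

0 0 source 1.3636
1 2 load 1.5584
2 4 source 1.6470
3 6 load 1.6596
4 8 source 1.6654
5 10 load 1.6662

Γ_L=0.142857, Γ_S=0.454545; launch V₁=5·75/275=1.363636
k=0 src: V=1.3636
k=1 load: inc=1.363636, refl=1.363636·0.142857=0.1948; V=0.000000+1.363636+0.194805=1.5584
k=2 src: inc=0.194805, refl=0.194805·0.454545=0.0885; V=1.363636+0.194805+0.088548=1.6470
k=3 load: inc=0.088548, refl=0.088548·0.142857=0.0126; V=1.558442+0.088548+0.012650=1.6596
k=4 src: inc=0.012650, refl=0.012650·0.454545=0.0057; V=1.646989+0.012650+0.005750=1.6654
k=5 load: inc=0.005750, refl=0.005750·0.142857=0.0008; V=1.659639+0.005750+0.000821=1.6662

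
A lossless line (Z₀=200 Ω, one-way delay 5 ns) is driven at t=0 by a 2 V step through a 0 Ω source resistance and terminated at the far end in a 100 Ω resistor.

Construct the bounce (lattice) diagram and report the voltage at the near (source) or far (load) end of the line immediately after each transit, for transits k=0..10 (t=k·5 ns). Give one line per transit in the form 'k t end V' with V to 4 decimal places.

Γ_L=-0.333333, Γ_S=-1.000000; launch V₁=2·200/200=2.000000
k=0 src: V=2.0000
k=1 load: inc=2.000000, refl=2.000000·-0.333333=-0.6667; V=0.000000+2.000000+-0.666667=1.3333
k=2 src: inc=-0.666667, refl=-0.666667·-1.000000=0.6667; V=2.000000+-0.666667+0.666667=2.0000
k=3 load: inc=0.666667, refl=0.666667·-0.333333=-0.2222; V=1.333333+0.666667+-0.222222=1.7778
k=4 src: inc=-0.222222, refl=-0.222222·-1.000000=0.2222; V=2.000000+-0.222222+0.222222=2.0000
k=5 load: inc=0.222222, refl=0.222222·-0.333333=-0.0741; V=1.777778+0.222222+-0.074074=1.9259
k=6 src: inc=-0.074074, refl=-0.074074·-1.000000=0.0741; V=2.000000+-0.074074+0.074074=2.0000
k=7 load: inc=0.074074, refl=0.074074·-0.333333=-0.0247; V=1.925926+0.074074+-0.024691=1.9753
k=8 src: inc=-0.024691, refl=-0.024691·-1.000000=0.0247; V=2.000000+-0.024691+0.024691=2.0000
k=9 load: inc=0.024691, refl=0.024691·-0.333333=-0.0082; V=1.975309+0.024691+-0.008230=1.9918
k=10 src: inc=-0.008230, refl=-0.008230·-1.000000=0.0082; V=2.000000+-0.008230+0.008230=2.0000

0 0 source 2.0000
1 5 load 1.3333
2 10 source 2.0000
3 15 load 1.7778
4 20 source 2.0000
5 25 load 1.9259
6 30 source 2.0000
7 35 load 1.9753
8 40 source 2.0000
9 45 load 1.9918
10 50 source 2.0000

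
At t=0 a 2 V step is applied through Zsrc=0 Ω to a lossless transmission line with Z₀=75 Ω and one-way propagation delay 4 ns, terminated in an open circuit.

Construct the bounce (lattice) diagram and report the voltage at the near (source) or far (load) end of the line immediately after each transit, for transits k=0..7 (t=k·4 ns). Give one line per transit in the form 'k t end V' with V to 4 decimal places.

0 0 source 2.0000
1 4 load 4.0000
2 8 source 2.0000
3 12 load 0.0000
4 16 source 2.0000
5 20 load 4.0000
6 24 source 2.0000
7 28 load 0.0000

Γ_L=1.000000, Γ_S=-1.000000; launch V₁=2·75/75=2.000000
k=0 src: V=2.0000
k=1 load: inc=2.000000, refl=2.000000·1.000000=2.0000; V=0.000000+2.000000+2.000000=4.0000
k=2 src: inc=2.000000, refl=2.000000·-1.000000=-2.0000; V=2.000000+2.000000+-2.000000=2.0000
k=3 load: inc=-2.000000, refl=-2.000000·1.000000=-2.0000; V=4.000000+-2.000000+-2.000000=0.0000
k=4 src: inc=-2.000000, refl=-2.000000·-1.000000=2.0000; V=2.000000+-2.000000+2.000000=2.0000
k=5 load: inc=2.000000, refl=2.000000·1.000000=2.0000; V=0.000000+2.000000+2.000000=4.0000
k=6 src: inc=2.000000, refl=2.000000·-1.000000=-2.0000; V=2.000000+2.000000+-2.000000=2.0000
k=7 load: inc=-2.000000, refl=-2.000000·1.000000=-2.0000; V=4.000000+-2.000000+-2.000000=0.0000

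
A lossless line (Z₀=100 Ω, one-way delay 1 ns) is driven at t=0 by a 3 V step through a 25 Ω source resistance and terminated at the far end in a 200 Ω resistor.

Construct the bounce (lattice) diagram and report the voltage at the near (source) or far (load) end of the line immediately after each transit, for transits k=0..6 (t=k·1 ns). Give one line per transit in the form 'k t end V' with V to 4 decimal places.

0 0 source 2.4000
1 1 load 3.2000
2 2 source 2.7200
3 3 load 2.5600
4 4 source 2.6560
5 5 load 2.6880
6 6 source 2.6688

Γ_L=0.333333, Γ_S=-0.600000; launch V₁=3·100/125=2.400000
k=0 src: V=2.4000
k=1 load: inc=2.400000, refl=2.400000·0.333333=0.8000; V=0.000000+2.400000+0.800000=3.2000
k=2 src: inc=0.800000, refl=0.800000·-0.600000=-0.4800; V=2.400000+0.800000+-0.480000=2.7200
k=3 load: inc=-0.480000, refl=-0.480000·0.333333=-0.1600; V=3.200000+-0.480000+-0.160000=2.5600
k=4 src: inc=-0.160000, refl=-0.160000·-0.600000=0.0960; V=2.720000+-0.160000+0.096000=2.6560
k=5 load: inc=0.096000, refl=0.096000·0.333333=0.0320; V=2.560000+0.096000+0.032000=2.6880
k=6 src: inc=0.032000, refl=0.032000·-0.600000=-0.0192; V=2.656000+0.032000+-0.019200=2.6688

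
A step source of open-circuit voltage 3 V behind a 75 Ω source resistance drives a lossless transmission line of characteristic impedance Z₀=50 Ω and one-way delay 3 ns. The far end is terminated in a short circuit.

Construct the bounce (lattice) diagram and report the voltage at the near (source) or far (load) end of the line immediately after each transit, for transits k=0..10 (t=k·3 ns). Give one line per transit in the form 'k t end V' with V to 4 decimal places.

Γ_L=-1.000000, Γ_S=0.200000; launch V₁=3·50/125=1.200000
k=0 src: V=1.2000
k=1 load: inc=1.200000, refl=1.200000·-1.000000=-1.2000; V=0.000000+1.200000+-1.200000=0.0000
k=2 src: inc=-1.200000, refl=-1.200000·0.200000=-0.2400; V=1.200000+-1.200000+-0.240000=-0.2400
k=3 load: inc=-0.240000, refl=-0.240000·-1.000000=0.2400; V=0.000000+-0.240000+0.240000=0.0000
k=4 src: inc=0.240000, refl=0.240000·0.200000=0.0480; V=-0.240000+0.240000+0.048000=0.0480
k=5 load: inc=0.048000, refl=0.048000·-1.000000=-0.0480; V=0.000000+0.048000+-0.048000=0.0000
k=6 src: inc=-0.048000, refl=-0.048000·0.200000=-0.0096; V=0.048000+-0.048000+-0.009600=-0.0096
k=7 load: inc=-0.009600, refl=-0.009600·-1.000000=0.0096; V=0.000000+-0.009600+0.009600=0.0000
k=8 src: inc=0.009600, refl=0.009600·0.200000=0.0019; V=-0.009600+0.009600+0.001920=0.0019
k=9 load: inc=0.001920, refl=0.001920·-1.000000=-0.0019; V=0.000000+0.001920+-0.001920=0.0000
k=10 src: inc=-0.001920, refl=-0.001920·0.200000=-0.0004; V=0.001920+-0.001920+-0.000384=-0.0004

0 0 source 1.2000
1 3 load 0.0000
2 6 source -0.2400
3 9 load 0.0000
4 12 source 0.0480
5 15 load 0.0000
6 18 source -0.0096
7 21 load 0.0000
8 24 source 0.0019
9 27 load 0.0000
10 30 source -0.0004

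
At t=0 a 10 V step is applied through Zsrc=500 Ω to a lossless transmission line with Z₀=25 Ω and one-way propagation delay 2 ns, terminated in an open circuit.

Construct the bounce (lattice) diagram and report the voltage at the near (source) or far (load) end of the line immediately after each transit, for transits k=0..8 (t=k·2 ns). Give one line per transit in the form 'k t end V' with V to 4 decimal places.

Γ_L=1.000000, Γ_S=0.904762; launch V₁=10·25/525=0.476190
k=0 src: V=0.4762
k=1 load: inc=0.476190, refl=0.476190·1.000000=0.4762; V=0.000000+0.476190+0.476190=0.9524
k=2 src: inc=0.476190, refl=0.476190·0.904762=0.4308; V=0.476190+0.476190+0.430839=1.3832
k=3 load: inc=0.430839, refl=0.430839·1.000000=0.4308; V=0.952381+0.430839+0.430839=1.8141
k=4 src: inc=0.430839, refl=0.430839·0.904762=0.3898; V=1.383220+0.430839+0.389807=2.2039
k=5 load: inc=0.389807, refl=0.389807·1.000000=0.3898; V=1.814059+0.389807+0.389807=2.5937
k=6 src: inc=0.389807, refl=0.389807·0.904762=0.3527; V=2.203866+0.389807+0.352682=2.9464
k=7 load: inc=0.352682, refl=0.352682·1.000000=0.3527; V=2.593672+0.352682+0.352682=3.2990
k=8 src: inc=0.352682, refl=0.352682·0.904762=0.3191; V=2.946355+0.352682+0.319093=3.6181

0 0 source 0.4762
1 2 load 0.9524
2 4 source 1.3832
3 6 load 1.8141
4 8 source 2.2039
5 10 load 2.5937
6 12 source 2.9464
7 14 load 3.2990
8 16 source 3.6181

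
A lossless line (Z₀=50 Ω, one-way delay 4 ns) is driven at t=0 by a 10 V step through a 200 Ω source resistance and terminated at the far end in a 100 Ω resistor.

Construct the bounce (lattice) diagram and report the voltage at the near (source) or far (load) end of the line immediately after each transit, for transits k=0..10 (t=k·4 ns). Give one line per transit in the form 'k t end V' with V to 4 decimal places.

0 0 source 2.0000
1 4 load 2.6667
2 8 source 3.0667
3 12 load 3.2000
4 16 source 3.2800
5 20 load 3.3067
6 24 source 3.3227
7 28 load 3.3280
8 32 source 3.3312
9 36 load 3.3323
10 40 source 3.3329

Γ_L=0.333333, Γ_S=0.600000; launch V₁=10·50/250=2.000000
k=0 src: V=2.0000
k=1 load: inc=2.000000, refl=2.000000·0.333333=0.6667; V=0.000000+2.000000+0.666667=2.6667
k=2 src: inc=0.666667, refl=0.666667·0.600000=0.4000; V=2.000000+0.666667+0.400000=3.0667
k=3 load: inc=0.400000, refl=0.400000·0.333333=0.1333; V=2.666667+0.400000+0.133333=3.2000
k=4 src: inc=0.133333, refl=0.133333·0.600000=0.0800; V=3.066667+0.133333+0.080000=3.2800
k=5 load: inc=0.080000, refl=0.080000·0.333333=0.0267; V=3.200000+0.080000+0.026667=3.3067
k=6 src: inc=0.026667, refl=0.026667·0.600000=0.0160; V=3.280000+0.026667+0.016000=3.3227
k=7 load: inc=0.016000, refl=0.016000·0.333333=0.0053; V=3.306667+0.016000+0.005333=3.3280
k=8 src: inc=0.005333, refl=0.005333·0.600000=0.0032; V=3.322667+0.005333+0.003200=3.3312
k=9 load: inc=0.003200, refl=0.003200·0.333333=0.0011; V=3.328000+0.003200+0.001067=3.3323
k=10 src: inc=0.001067, refl=0.001067·0.600000=0.0006; V=3.331200+0.001067+0.000640=3.3329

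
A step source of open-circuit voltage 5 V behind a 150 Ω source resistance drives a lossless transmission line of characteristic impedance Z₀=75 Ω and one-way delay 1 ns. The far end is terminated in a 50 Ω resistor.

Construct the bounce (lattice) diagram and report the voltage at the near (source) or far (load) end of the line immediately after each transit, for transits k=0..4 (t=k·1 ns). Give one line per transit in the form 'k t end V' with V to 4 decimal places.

0 0 source 1.6667
1 1 load 1.3333
2 2 source 1.2222
3 3 load 1.2444
4 4 source 1.2519

Γ_L=-0.200000, Γ_S=0.333333; launch V₁=5·75/225=1.666667
k=0 src: V=1.6667
k=1 load: inc=1.666667, refl=1.666667·-0.200000=-0.3333; V=0.000000+1.666667+-0.333333=1.3333
k=2 src: inc=-0.333333, refl=-0.333333·0.333333=-0.1111; V=1.666667+-0.333333+-0.111111=1.2222
k=3 load: inc=-0.111111, refl=-0.111111·-0.200000=0.0222; V=1.333333+-0.111111+0.022222=1.2444
k=4 src: inc=0.022222, refl=0.022222·0.333333=0.0074; V=1.222222+0.022222+0.007407=1.2519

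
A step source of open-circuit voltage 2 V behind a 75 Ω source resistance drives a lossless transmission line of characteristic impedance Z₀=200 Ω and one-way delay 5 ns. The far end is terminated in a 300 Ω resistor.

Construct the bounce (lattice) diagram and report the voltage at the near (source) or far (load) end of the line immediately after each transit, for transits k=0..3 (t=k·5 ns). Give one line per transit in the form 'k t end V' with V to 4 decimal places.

Γ_L=0.200000, Γ_S=-0.454545; launch V₁=2·200/275=1.454545
k=0 src: V=1.4545
k=1 load: inc=1.454545, refl=1.454545·0.200000=0.2909; V=0.000000+1.454545+0.290909=1.7455
k=2 src: inc=0.290909, refl=0.290909·-0.454545=-0.1322; V=1.454545+0.290909+-0.132231=1.6132
k=3 load: inc=-0.132231, refl=-0.132231·0.200000=-0.0264; V=1.745455+-0.132231+-0.026446=1.5868

0 0 source 1.4545
1 5 load 1.7455
2 10 source 1.6132
3 15 load 1.5868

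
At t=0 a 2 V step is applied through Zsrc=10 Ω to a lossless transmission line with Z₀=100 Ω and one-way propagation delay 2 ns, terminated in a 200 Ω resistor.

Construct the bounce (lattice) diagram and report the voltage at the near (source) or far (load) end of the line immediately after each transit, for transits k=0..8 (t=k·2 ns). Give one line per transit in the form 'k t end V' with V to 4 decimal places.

0 0 source 1.8182
1 2 load 2.4242
2 4 source 1.9284
3 6 load 1.7631
4 8 source 1.8983
5 10 load 1.9434
6 12 source 1.9065
7 14 load 1.8942
8 16 source 1.9043

Γ_L=0.333333, Γ_S=-0.818182; launch V₁=2·100/110=1.818182
k=0 src: V=1.8182
k=1 load: inc=1.818182, refl=1.818182·0.333333=0.6061; V=0.000000+1.818182+0.606061=2.4242
k=2 src: inc=0.606061, refl=0.606061·-0.818182=-0.4959; V=1.818182+0.606061+-0.495868=1.9284
k=3 load: inc=-0.495868, refl=-0.495868·0.333333=-0.1653; V=2.424242+-0.495868+-0.165289=1.7631
k=4 src: inc=-0.165289, refl=-0.165289·-0.818182=0.1352; V=1.928375+-0.165289+0.135237=1.8983
k=5 load: inc=0.135237, refl=0.135237·0.333333=0.0451; V=1.763085+0.135237+0.045079=1.9434
k=6 src: inc=0.045079, refl=0.045079·-0.818182=-0.0369; V=1.898322+0.045079+-0.036883=1.9065
k=7 load: inc=-0.036883, refl=-0.036883·0.333333=-0.0123; V=1.943401+-0.036883+-0.012294=1.8942
k=8 src: inc=-0.012294, refl=-0.012294·-0.818182=0.0101; V=1.906518+-0.012294+0.010059=1.9043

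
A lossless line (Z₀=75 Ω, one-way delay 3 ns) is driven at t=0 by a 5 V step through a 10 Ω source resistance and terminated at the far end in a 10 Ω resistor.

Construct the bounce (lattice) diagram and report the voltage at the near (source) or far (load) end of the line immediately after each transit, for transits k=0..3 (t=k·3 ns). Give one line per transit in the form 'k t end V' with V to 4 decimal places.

Γ_L=-0.764706, Γ_S=-0.764706; launch V₁=5·75/85=4.411765
k=0 src: V=4.4118
k=1 load: inc=4.411765, refl=4.411765·-0.764706=-3.3737; V=0.000000+4.411765+-3.373702=1.0381
k=2 src: inc=-3.373702, refl=-3.373702·-0.764706=2.5799; V=4.411765+-3.373702+2.579890=3.6180
k=3 load: inc=2.579890, refl=2.579890·-0.764706=-1.9729; V=1.038062+2.579890+-1.972857=1.6451

0 0 source 4.4118
1 3 load 1.0381
2 6 source 3.6180
3 9 load 1.6451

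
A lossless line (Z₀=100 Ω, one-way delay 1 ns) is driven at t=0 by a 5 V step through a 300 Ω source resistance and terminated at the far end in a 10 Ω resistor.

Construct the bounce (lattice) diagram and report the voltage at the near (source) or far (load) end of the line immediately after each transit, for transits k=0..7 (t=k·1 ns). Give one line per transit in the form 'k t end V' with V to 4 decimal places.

0 0 source 1.2500
1 1 load 0.2273
2 2 source -0.2841
3 3 load 0.1343
4 4 source 0.3435
5 5 load 0.1723
6 6 source 0.0868
7 7 load 0.1568

Γ_L=-0.818182, Γ_S=0.500000; launch V₁=5·100/400=1.250000
k=0 src: V=1.2500
k=1 load: inc=1.250000, refl=1.250000·-0.818182=-1.0227; V=0.000000+1.250000+-1.022727=0.2273
k=2 src: inc=-1.022727, refl=-1.022727·0.500000=-0.5114; V=1.250000+-1.022727+-0.511364=-0.2841
k=3 load: inc=-0.511364, refl=-0.511364·-0.818182=0.4184; V=0.227273+-0.511364+0.418388=0.1343
k=4 src: inc=0.418388, refl=0.418388·0.500000=0.2092; V=-0.284091+0.418388+0.209194=0.3435
k=5 load: inc=0.209194, refl=0.209194·-0.818182=-0.1712; V=0.134298+0.209194+-0.171159=0.1723
k=6 src: inc=-0.171159, refl=-0.171159·0.500000=-0.0856; V=0.343492+-0.171159+-0.085579=0.0868
k=7 load: inc=-0.085579, refl=-0.085579·-0.818182=0.0700; V=0.172333+-0.085579+0.070020=0.1568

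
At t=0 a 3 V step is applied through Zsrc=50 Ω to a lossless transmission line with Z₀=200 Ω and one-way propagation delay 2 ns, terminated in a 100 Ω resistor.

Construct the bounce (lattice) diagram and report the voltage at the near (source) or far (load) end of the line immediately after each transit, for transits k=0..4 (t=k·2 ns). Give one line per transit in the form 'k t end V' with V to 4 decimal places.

0 0 source 2.4000
1 2 load 1.6000
2 4 source 2.0800
3 6 load 1.9200
4 8 source 2.0160

Γ_L=-0.333333, Γ_S=-0.600000; launch V₁=3·200/250=2.400000
k=0 src: V=2.4000
k=1 load: inc=2.400000, refl=2.400000·-0.333333=-0.8000; V=0.000000+2.400000+-0.800000=1.6000
k=2 src: inc=-0.800000, refl=-0.800000·-0.600000=0.4800; V=2.400000+-0.800000+0.480000=2.0800
k=3 load: inc=0.480000, refl=0.480000·-0.333333=-0.1600; V=1.600000+0.480000+-0.160000=1.9200
k=4 src: inc=-0.160000, refl=-0.160000·-0.600000=0.0960; V=2.080000+-0.160000+0.096000=2.0160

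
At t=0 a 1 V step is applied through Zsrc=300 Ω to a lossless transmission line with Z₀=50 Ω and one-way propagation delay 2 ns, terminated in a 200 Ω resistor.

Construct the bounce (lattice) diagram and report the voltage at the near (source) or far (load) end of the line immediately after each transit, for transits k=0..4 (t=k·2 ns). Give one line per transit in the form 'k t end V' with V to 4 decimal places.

0 0 source 0.1429
1 2 load 0.2286
2 4 source 0.2898
3 6 load 0.3265
4 8 source 0.3528

Γ_L=0.600000, Γ_S=0.714286; launch V₁=1·50/350=0.142857
k=0 src: V=0.1429
k=1 load: inc=0.142857, refl=0.142857·0.600000=0.0857; V=0.000000+0.142857+0.085714=0.2286
k=2 src: inc=0.085714, refl=0.085714·0.714286=0.0612; V=0.142857+0.085714+0.061224=0.2898
k=3 load: inc=0.061224, refl=0.061224·0.600000=0.0367; V=0.228571+0.061224+0.036735=0.3265
k=4 src: inc=0.036735, refl=0.036735·0.714286=0.0262; V=0.289796+0.036735+0.026239=0.3528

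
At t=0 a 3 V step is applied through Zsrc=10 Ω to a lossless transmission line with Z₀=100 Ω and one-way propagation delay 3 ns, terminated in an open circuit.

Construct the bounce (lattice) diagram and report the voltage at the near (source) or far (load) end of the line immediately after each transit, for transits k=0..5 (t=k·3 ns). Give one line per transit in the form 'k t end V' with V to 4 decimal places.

0 0 source 2.7273
1 3 load 5.4545
2 6 source 3.2231
3 9 load 0.9917
4 12 source 2.8174
5 15 load 4.6431

Γ_L=1.000000, Γ_S=-0.818182; launch V₁=3·100/110=2.727273
k=0 src: V=2.7273
k=1 load: inc=2.727273, refl=2.727273·1.000000=2.7273; V=0.000000+2.727273+2.727273=5.4545
k=2 src: inc=2.727273, refl=2.727273·-0.818182=-2.2314; V=2.727273+2.727273+-2.231405=3.2231
k=3 load: inc=-2.231405, refl=-2.231405·1.000000=-2.2314; V=5.454545+-2.231405+-2.231405=0.9917
k=4 src: inc=-2.231405, refl=-2.231405·-0.818182=1.8257; V=3.223140+-2.231405+1.825695=2.8174
k=5 load: inc=1.825695, refl=1.825695·1.000000=1.8257; V=0.991736+1.825695+1.825695=4.6431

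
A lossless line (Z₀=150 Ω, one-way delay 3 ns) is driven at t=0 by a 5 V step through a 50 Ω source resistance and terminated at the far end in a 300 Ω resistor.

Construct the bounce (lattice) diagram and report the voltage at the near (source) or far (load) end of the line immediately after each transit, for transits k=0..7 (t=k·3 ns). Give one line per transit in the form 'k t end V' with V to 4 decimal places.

0 0 source 3.7500
1 3 load 5.0000
2 6 source 4.3750
3 9 load 4.1667
4 12 source 4.2708
5 15 load 4.3056
6 18 source 4.2882
7 21 load 4.2824

Γ_L=0.333333, Γ_S=-0.500000; launch V₁=5·150/200=3.750000
k=0 src: V=3.7500
k=1 load: inc=3.750000, refl=3.750000·0.333333=1.2500; V=0.000000+3.750000+1.250000=5.0000
k=2 src: inc=1.250000, refl=1.250000·-0.500000=-0.6250; V=3.750000+1.250000+-0.625000=4.3750
k=3 load: inc=-0.625000, refl=-0.625000·0.333333=-0.2083; V=5.000000+-0.625000+-0.208333=4.1667
k=4 src: inc=-0.208333, refl=-0.208333·-0.500000=0.1042; V=4.375000+-0.208333+0.104167=4.2708
k=5 load: inc=0.104167, refl=0.104167·0.333333=0.0347; V=4.166667+0.104167+0.034722=4.3056
k=6 src: inc=0.034722, refl=0.034722·-0.500000=-0.0174; V=4.270833+0.034722+-0.017361=4.2882
k=7 load: inc=-0.017361, refl=-0.017361·0.333333=-0.0058; V=4.305556+-0.017361+-0.005787=4.2824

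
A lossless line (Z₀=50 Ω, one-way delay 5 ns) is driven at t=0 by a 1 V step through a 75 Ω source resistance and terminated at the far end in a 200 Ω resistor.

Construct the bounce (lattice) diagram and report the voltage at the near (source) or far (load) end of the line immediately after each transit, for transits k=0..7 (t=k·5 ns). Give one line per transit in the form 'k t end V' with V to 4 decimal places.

0 0 source 0.4000
1 5 load 0.6400
2 10 source 0.6880
3 15 load 0.7168
4 20 source 0.7226
5 25 load 0.7260
6 30 source 0.7267
7 35 load 0.7271

Γ_L=0.600000, Γ_S=0.200000; launch V₁=1·50/125=0.400000
k=0 src: V=0.4000
k=1 load: inc=0.400000, refl=0.400000·0.600000=0.2400; V=0.000000+0.400000+0.240000=0.6400
k=2 src: inc=0.240000, refl=0.240000·0.200000=0.0480; V=0.400000+0.240000+0.048000=0.6880
k=3 load: inc=0.048000, refl=0.048000·0.600000=0.0288; V=0.640000+0.048000+0.028800=0.7168
k=4 src: inc=0.028800, refl=0.028800·0.200000=0.0058; V=0.688000+0.028800+0.005760=0.7226
k=5 load: inc=0.005760, refl=0.005760·0.600000=0.0035; V=0.716800+0.005760+0.003456=0.7260
k=6 src: inc=0.003456, refl=0.003456·0.200000=0.0007; V=0.722560+0.003456+0.000691=0.7267
k=7 load: inc=0.000691, refl=0.000691·0.600000=0.0004; V=0.726016+0.000691+0.000415=0.7271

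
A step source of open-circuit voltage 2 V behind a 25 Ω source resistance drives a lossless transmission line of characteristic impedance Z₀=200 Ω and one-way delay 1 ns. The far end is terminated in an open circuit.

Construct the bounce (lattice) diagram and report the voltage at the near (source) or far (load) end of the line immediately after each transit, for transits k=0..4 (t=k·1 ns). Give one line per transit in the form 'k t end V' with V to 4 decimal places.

0 0 source 1.7778
1 1 load 3.5556
2 2 source 2.1728
3 3 load 0.7901
4 4 source 1.8656

Γ_L=1.000000, Γ_S=-0.777778; launch V₁=2·200/225=1.777778
k=0 src: V=1.7778
k=1 load: inc=1.777778, refl=1.777778·1.000000=1.7778; V=0.000000+1.777778+1.777778=3.5556
k=2 src: inc=1.777778, refl=1.777778·-0.777778=-1.3827; V=1.777778+1.777778+-1.382716=2.1728
k=3 load: inc=-1.382716, refl=-1.382716·1.000000=-1.3827; V=3.555556+-1.382716+-1.382716=0.7901
k=4 src: inc=-1.382716, refl=-1.382716·-0.777778=1.0754; V=2.172840+-1.382716+1.075446=1.8656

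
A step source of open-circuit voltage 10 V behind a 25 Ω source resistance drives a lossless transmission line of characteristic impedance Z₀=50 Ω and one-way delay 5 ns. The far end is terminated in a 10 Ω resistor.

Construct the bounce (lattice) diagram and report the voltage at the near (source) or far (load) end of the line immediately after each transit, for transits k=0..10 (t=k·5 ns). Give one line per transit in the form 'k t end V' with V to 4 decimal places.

Γ_L=-0.666667, Γ_S=-0.333333; launch V₁=10·50/75=6.666667
k=0 src: V=6.6667
k=1 load: inc=6.666667, refl=6.666667·-0.666667=-4.4444; V=0.000000+6.666667+-4.444444=2.2222
k=2 src: inc=-4.444444, refl=-4.444444·-0.333333=1.4815; V=6.666667+-4.444444+1.481481=3.7037
k=3 load: inc=1.481481, refl=1.481481·-0.666667=-0.9877; V=2.222222+1.481481+-0.987654=2.7160
k=4 src: inc=-0.987654, refl=-0.987654·-0.333333=0.3292; V=3.703704+-0.987654+0.329218=3.0453
k=5 load: inc=0.329218, refl=0.329218·-0.666667=-0.2195; V=2.716049+0.329218+-0.219479=2.8258
k=6 src: inc=-0.219479, refl=-0.219479·-0.333333=0.0732; V=3.045267+-0.219479+0.073160=2.8989
k=7 load: inc=0.073160, refl=0.073160·-0.666667=-0.0488; V=2.825789+0.073160+-0.048773=2.8502
k=8 src: inc=-0.048773, refl=-0.048773·-0.333333=0.0163; V=2.898948+-0.048773+0.016258=2.8664
k=9 load: inc=0.016258, refl=0.016258·-0.666667=-0.0108; V=2.850175+0.016258+-0.010838=2.8556
k=10 src: inc=-0.010838, refl=-0.010838·-0.333333=0.0036; V=2.866433+-0.010838+0.003613=2.8592

0 0 source 6.6667
1 5 load 2.2222
2 10 source 3.7037
3 15 load 2.7160
4 20 source 3.0453
5 25 load 2.8258
6 30 source 2.8989
7 35 load 2.8502
8 40 source 2.8664
9 45 load 2.8556
10 50 source 2.8592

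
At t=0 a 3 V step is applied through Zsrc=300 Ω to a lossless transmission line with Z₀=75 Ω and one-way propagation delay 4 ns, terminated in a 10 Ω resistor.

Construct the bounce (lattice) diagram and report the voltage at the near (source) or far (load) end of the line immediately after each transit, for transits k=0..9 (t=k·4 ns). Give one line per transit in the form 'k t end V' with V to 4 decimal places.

0 0 source 0.6000
1 4 load 0.1412
2 8 source -0.1341
3 12 load 0.0764
4 16 source 0.2027
5 20 load 0.1061
6 24 source 0.0482
7 28 load 0.0925
8 32 source 0.1191
9 36 load 0.0987

Γ_L=-0.764706, Γ_S=0.600000; launch V₁=3·75/375=0.600000
k=0 src: V=0.6000
k=1 load: inc=0.600000, refl=0.600000·-0.764706=-0.4588; V=0.000000+0.600000+-0.458824=0.1412
k=2 src: inc=-0.458824, refl=-0.458824·0.600000=-0.2753; V=0.600000+-0.458824+-0.275294=-0.1341
k=3 load: inc=-0.275294, refl=-0.275294·-0.764706=0.2105; V=0.141176+-0.275294+0.210519=0.0764
k=4 src: inc=0.210519, refl=0.210519·0.600000=0.1263; V=-0.134118+0.210519+0.126311=0.2027
k=5 load: inc=0.126311, refl=0.126311·-0.764706=-0.0966; V=0.076401+0.126311+-0.096591=0.1061
k=6 src: inc=-0.096591, refl=-0.096591·0.600000=-0.0580; V=0.202713+-0.096591+-0.057955=0.0482
k=7 load: inc=-0.057955, refl=-0.057955·-0.764706=0.0443; V=0.106122+-0.057955+0.044318=0.0925
k=8 src: inc=0.044318, refl=0.044318·0.600000=0.0266; V=0.048167+0.044318+0.026591=0.1191
k=9 load: inc=0.026591, refl=0.026591·-0.764706=-0.0203; V=0.092485+0.026591+-0.020334=0.0987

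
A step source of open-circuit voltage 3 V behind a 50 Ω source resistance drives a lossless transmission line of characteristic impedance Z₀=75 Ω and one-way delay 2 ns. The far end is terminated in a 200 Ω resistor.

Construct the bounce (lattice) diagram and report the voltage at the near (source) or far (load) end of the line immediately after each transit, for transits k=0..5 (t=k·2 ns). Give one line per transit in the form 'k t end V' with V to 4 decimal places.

0 0 source 1.8000
1 2 load 2.6182
2 4 source 2.4545
3 6 load 2.3802
4 8 source 2.3950
5 10 load 2.4018

Γ_L=0.454545, Γ_S=-0.200000; launch V₁=3·75/125=1.800000
k=0 src: V=1.8000
k=1 load: inc=1.800000, refl=1.800000·0.454545=0.8182; V=0.000000+1.800000+0.818182=2.6182
k=2 src: inc=0.818182, refl=0.818182·-0.200000=-0.1636; V=1.800000+0.818182+-0.163636=2.4545
k=3 load: inc=-0.163636, refl=-0.163636·0.454545=-0.0744; V=2.618182+-0.163636+-0.074380=2.3802
k=4 src: inc=-0.074380, refl=-0.074380·-0.200000=0.0149; V=2.454545+-0.074380+0.014876=2.3950
k=5 load: inc=0.014876, refl=0.014876·0.454545=0.0068; V=2.380165+0.014876+0.006762=2.4018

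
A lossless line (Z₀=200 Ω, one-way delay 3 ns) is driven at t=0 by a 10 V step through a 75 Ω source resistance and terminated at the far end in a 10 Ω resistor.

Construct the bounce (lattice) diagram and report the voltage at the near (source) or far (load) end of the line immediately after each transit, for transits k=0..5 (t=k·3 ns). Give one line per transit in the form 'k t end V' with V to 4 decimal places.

Γ_L=-0.904762, Γ_S=-0.454545; launch V₁=10·200/275=7.272727
k=0 src: V=7.2727
k=1 load: inc=7.272727, refl=7.272727·-0.904762=-6.5801; V=0.000000+7.272727+-6.580087=0.6926
k=2 src: inc=-6.580087, refl=-6.580087·-0.454545=2.9909; V=7.272727+-6.580087+2.990948=3.6836
k=3 load: inc=2.990948, refl=2.990948·-0.904762=-2.7061; V=0.692641+2.990948+-2.706096=0.9775
k=4 src: inc=-2.706096, refl=-2.706096·-0.454545=1.2300; V=3.683589+-2.706096+1.230044=2.2075
k=5 load: inc=1.230044, refl=1.230044·-0.904762=-1.1129; V=0.977493+1.230044+-1.112897=1.0946

0 0 source 7.2727
1 3 load 0.6926
2 6 source 3.6836
3 9 load 0.9775
4 12 source 2.2075
5 15 load 1.0946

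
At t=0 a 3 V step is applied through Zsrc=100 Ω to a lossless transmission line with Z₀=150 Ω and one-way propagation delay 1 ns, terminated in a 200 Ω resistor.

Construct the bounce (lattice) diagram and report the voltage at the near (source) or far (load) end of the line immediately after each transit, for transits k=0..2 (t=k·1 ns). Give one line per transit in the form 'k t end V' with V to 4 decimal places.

0 0 source 1.8000
1 1 load 2.0571
2 2 source 2.0057

Γ_L=0.142857, Γ_S=-0.200000; launch V₁=3·150/250=1.800000
k=0 src: V=1.8000
k=1 load: inc=1.800000, refl=1.800000·0.142857=0.2571; V=0.000000+1.800000+0.257143=2.0571
k=2 src: inc=0.257143, refl=0.257143·-0.200000=-0.0514; V=1.800000+0.257143+-0.051429=2.0057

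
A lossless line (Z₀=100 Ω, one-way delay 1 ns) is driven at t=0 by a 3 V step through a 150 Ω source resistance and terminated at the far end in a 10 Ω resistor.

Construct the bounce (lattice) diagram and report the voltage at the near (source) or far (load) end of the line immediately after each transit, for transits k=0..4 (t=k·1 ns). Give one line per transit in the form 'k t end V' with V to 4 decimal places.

Γ_L=-0.818182, Γ_S=0.200000; launch V₁=3·100/250=1.200000
k=0 src: V=1.2000
k=1 load: inc=1.200000, refl=1.200000·-0.818182=-0.9818; V=0.000000+1.200000+-0.981818=0.2182
k=2 src: inc=-0.981818, refl=-0.981818·0.200000=-0.1964; V=1.200000+-0.981818+-0.196364=0.0218
k=3 load: inc=-0.196364, refl=-0.196364·-0.818182=0.1607; V=0.218182+-0.196364+0.160661=0.1825
k=4 src: inc=0.160661, refl=0.160661·0.200000=0.0321; V=0.021818+0.160661+0.032132=0.2146

0 0 source 1.2000
1 1 load 0.2182
2 2 source 0.0218
3 3 load 0.1825
4 4 source 0.2146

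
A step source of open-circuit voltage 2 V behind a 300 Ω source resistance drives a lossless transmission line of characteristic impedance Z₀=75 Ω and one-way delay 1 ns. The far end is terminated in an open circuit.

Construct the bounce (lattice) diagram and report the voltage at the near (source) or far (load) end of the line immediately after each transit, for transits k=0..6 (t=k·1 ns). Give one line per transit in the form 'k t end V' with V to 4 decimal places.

Γ_L=1.000000, Γ_S=0.600000; launch V₁=2·75/375=0.400000
k=0 src: V=0.4000
k=1 load: inc=0.400000, refl=0.400000·1.000000=0.4000; V=0.000000+0.400000+0.400000=0.8000
k=2 src: inc=0.400000, refl=0.400000·0.600000=0.2400; V=0.400000+0.400000+0.240000=1.0400
k=3 load: inc=0.240000, refl=0.240000·1.000000=0.2400; V=0.800000+0.240000+0.240000=1.2800
k=4 src: inc=0.240000, refl=0.240000·0.600000=0.1440; V=1.040000+0.240000+0.144000=1.4240
k=5 load: inc=0.144000, refl=0.144000·1.000000=0.1440; V=1.280000+0.144000+0.144000=1.5680
k=6 src: inc=0.144000, refl=0.144000·0.600000=0.0864; V=1.424000+0.144000+0.086400=1.6544

0 0 source 0.4000
1 1 load 0.8000
2 2 source 1.0400
3 3 load 1.2800
4 4 source 1.4240
5 5 load 1.5680
6 6 source 1.6544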